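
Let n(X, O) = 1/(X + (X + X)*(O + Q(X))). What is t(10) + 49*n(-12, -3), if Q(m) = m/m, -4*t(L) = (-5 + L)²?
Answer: -44/9 ≈ -4.8889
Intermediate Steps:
t(L) = -(-5 + L)²/4
Q(m) = 1
n(X, O) = 1/(X + 2*X*(1 + O)) (n(X, O) = 1/(X + (X + X)*(O + 1)) = 1/(X + (2*X)*(1 + O)) = 1/(X + 2*X*(1 + O)))
t(10) + 49*n(-12, -3) = -(-5 + 10)²/4 + 49*(1/((-12)*(3 + 2*(-3)))) = -¼*5² + 49*(-1/(12*(3 - 6))) = -¼*25 + 49*(-1/12/(-3)) = -25/4 + 49*(-1/12*(-⅓)) = -25/4 + 49*(1/36) = -25/4 + 49/36 = -44/9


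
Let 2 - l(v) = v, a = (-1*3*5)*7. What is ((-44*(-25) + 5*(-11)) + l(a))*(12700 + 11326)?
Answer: 27677952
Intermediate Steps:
a = -105 (a = -3*5*7 = -15*7 = -105)
l(v) = 2 - v
((-44*(-25) + 5*(-11)) + l(a))*(12700 + 11326) = ((-44*(-25) + 5*(-11)) + (2 - 1*(-105)))*(12700 + 11326) = ((1100 - 55) + (2 + 105))*24026 = (1045 + 107)*24026 = 1152*24026 = 27677952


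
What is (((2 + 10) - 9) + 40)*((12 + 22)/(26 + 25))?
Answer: 86/3 ≈ 28.667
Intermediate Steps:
(((2 + 10) - 9) + 40)*((12 + 22)/(26 + 25)) = ((12 - 9) + 40)*(34/51) = (3 + 40)*(34*(1/51)) = 43*(⅔) = 86/3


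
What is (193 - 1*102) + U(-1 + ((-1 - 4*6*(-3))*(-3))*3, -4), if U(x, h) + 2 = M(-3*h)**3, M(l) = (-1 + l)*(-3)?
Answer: -35848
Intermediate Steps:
M(l) = 3 - 3*l
U(x, h) = -2 + (3 + 9*h)**3 (U(x, h) = -2 + (3 - (-9)*h)**3 = -2 + (3 + 9*h)**3)
(193 - 1*102) + U(-1 + ((-1 - 4*6*(-3))*(-3))*3, -4) = (193 - 1*102) + (-2 + 27*(1 + 3*(-4))**3) = (193 - 102) + (-2 + 27*(1 - 12)**3) = 91 + (-2 + 27*(-11)**3) = 91 + (-2 + 27*(-1331)) = 91 + (-2 - 35937) = 91 - 35939 = -35848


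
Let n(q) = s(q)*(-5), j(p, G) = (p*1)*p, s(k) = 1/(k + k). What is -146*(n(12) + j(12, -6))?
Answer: -251923/12 ≈ -20994.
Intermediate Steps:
s(k) = 1/(2*k)
j(p, G) = p² (j(p, G) = p*p = p²)
n(q) = -5/(2*q) (n(q) = (1/(2*q))*(-5) = -5/(2*q))
-146*(n(12) + j(12, -6)) = -146*(-5/2/12 + 12²) = -146*(-5/2*1/12 + 144) = -146*(-5/24 + 144) = -146*3451/24 = -251923/12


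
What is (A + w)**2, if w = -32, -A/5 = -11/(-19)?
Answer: 439569/361 ≈ 1217.6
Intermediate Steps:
A = -55/19 (A = -(-55)/(-19) = -(-55)*(-1)/19 = -5*11/19 = -55/19 ≈ -2.8947)
(A + w)**2 = (-55/19 - 32)**2 = (-663/19)**2 = 439569/361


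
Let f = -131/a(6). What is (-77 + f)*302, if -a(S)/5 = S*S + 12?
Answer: -2770699/120 ≈ -23089.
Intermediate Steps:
a(S) = -60 - 5*S² (a(S) = -5*(S*S + 12) = -5*(S² + 12) = -5*(12 + S²) = -60 - 5*S²)
f = 131/240 (f = -131/(-60 - 5*6²) = -131/(-60 - 5*36) = -131/(-60 - 180) = -131/(-240) = -131*(-1/240) = 131/240 ≈ 0.54583)
(-77 + f)*302 = (-77 + 131/240)*302 = -18349/240*302 = -2770699/120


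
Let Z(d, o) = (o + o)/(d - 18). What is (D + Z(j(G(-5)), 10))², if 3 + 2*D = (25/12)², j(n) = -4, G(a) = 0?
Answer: 573049/10036224 ≈ 0.057098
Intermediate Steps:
Z(d, o) = 2*o/(-18 + d) (Z(d, o) = (2*o)/(-18 + d) = 2*o/(-18 + d))
D = 193/288 (D = -3/2 + (25/12)²/2 = -3/2 + (½)*(625/144) = -3/2 + 625/288 = 193/288 ≈ 0.67014)
(D + Z(j(G(-5)), 10))² = (193/288 + 2*10/(-18 - 4))² = (193/288 + 2*10/(-22))² = (193/288 + 2*10*(-1/22))² = (193/288 - 10/11)² = (-757/3168)² = 573049/10036224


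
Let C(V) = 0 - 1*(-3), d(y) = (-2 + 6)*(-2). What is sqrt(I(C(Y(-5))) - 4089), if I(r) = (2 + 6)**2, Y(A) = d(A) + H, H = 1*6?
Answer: 5*I*sqrt(161) ≈ 63.443*I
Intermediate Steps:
H = 6
d(y) = -8 (d(y) = 4*(-2) = -8)
Y(A) = -2 (Y(A) = -8 + 6 = -2)
C(V) = 3 (C(V) = 0 + 3 = 3)
I(r) = 64 (I(r) = 8**2 = 64)
sqrt(I(C(Y(-5))) - 4089) = sqrt(64 - 4089) = sqrt(-4025) = 5*I*sqrt(161)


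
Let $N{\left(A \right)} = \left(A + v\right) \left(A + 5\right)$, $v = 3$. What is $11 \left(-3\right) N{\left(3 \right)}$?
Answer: $-1584$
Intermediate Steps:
$N{\left(A \right)} = \left(3 + A\right) \left(5 + A\right)$ ($N{\left(A \right)} = \left(A + 3\right) \left(A + 5\right) = \left(3 + A\right) \left(5 + A\right)$)
$11 \left(-3\right) N{\left(3 \right)} = 11 \left(-3\right) \left(15 + 3^{2} + 8 \cdot 3\right) = - 33 \left(15 + 9 + 24\right) = \left(-33\right) 48 = -1584$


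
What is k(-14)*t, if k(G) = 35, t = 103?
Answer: 3605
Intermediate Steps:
k(-14)*t = 35*103 = 3605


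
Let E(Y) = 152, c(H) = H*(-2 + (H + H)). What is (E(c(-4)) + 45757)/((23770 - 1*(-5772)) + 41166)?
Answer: 45909/70708 ≈ 0.64928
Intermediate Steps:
c(H) = H*(-2 + 2*H)
(E(c(-4)) + 45757)/((23770 - 1*(-5772)) + 41166) = (152 + 45757)/((23770 - 1*(-5772)) + 41166) = 45909/((23770 + 5772) + 41166) = 45909/(29542 + 41166) = 45909/70708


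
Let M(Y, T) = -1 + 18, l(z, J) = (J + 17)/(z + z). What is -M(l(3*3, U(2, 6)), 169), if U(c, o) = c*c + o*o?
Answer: -17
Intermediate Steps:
U(c, o) = c² + o²
l(z, J) = (17 + J)/(2*z) (l(z, J) = (17 + J)/((2*z)) = (17 + J)*(1/(2*z)) = (17 + J)/(2*z))
M(Y, T) = 17
-M(l(3*3, U(2, 6)), 169) = -1*17 = -17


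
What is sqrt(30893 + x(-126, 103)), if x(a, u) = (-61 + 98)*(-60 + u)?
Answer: 2*sqrt(8121) ≈ 180.23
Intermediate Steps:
x(a, u) = -2220 + 37*u (x(a, u) = 37*(-60 + u) = -2220 + 37*u)
sqrt(30893 + x(-126, 103)) = sqrt(30893 + (-2220 + 37*103)) = sqrt(30893 + (-2220 + 3811)) = sqrt(30893 + 1591) = sqrt(32484) = 2*sqrt(8121)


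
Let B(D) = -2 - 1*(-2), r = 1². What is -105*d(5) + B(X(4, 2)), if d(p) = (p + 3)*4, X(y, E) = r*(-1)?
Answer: -3360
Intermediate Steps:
r = 1
X(y, E) = -1 (X(y, E) = 1*(-1) = -1)
B(D) = 0 (B(D) = -2 + 2 = 0)
d(p) = 12 + 4*p (d(p) = (3 + p)*4 = 12 + 4*p)
-105*d(5) + B(X(4, 2)) = -105*(12 + 4*5) + 0 = -105*(12 + 20) + 0 = -105*32 + 0 = -3360 + 0 = -3360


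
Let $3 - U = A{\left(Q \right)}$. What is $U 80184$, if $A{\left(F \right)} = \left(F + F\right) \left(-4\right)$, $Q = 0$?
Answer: $240552$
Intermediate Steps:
$A{\left(F \right)} = - 8 F$ ($A{\left(F \right)} = 2 F \left(-4\right) = - 8 F$)
$U = 3$ ($U = 3 - \left(-8\right) 0 = 3 - 0 = 3 + 0 = 3$)
$U 80184 = 3 \cdot 80184 = 240552$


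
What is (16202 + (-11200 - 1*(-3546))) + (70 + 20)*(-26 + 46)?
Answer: 10348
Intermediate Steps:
(16202 + (-11200 - 1*(-3546))) + (70 + 20)*(-26 + 46) = (16202 + (-11200 + 3546)) + 90*20 = (16202 - 7654) + 1800 = 8548 + 1800 = 10348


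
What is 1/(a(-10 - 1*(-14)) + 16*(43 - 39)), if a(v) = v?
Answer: 1/68 ≈ 0.014706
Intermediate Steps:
1/(a(-10 - 1*(-14)) + 16*(43 - 39)) = 1/((-10 - 1*(-14)) + 16*(43 - 39)) = 1/((-10 + 14) + 16*4) = 1/(4 + 64) = 1/68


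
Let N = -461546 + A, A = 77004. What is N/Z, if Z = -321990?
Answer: 192271/160995 ≈ 1.1943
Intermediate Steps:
N = -384542 (N = -461546 + 77004 = -384542)
N/Z = -384542/(-321990) = -384542*(-1/321990) = 192271/160995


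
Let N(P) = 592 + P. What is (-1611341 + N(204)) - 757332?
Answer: -2367877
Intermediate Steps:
(-1611341 + N(204)) - 757332 = (-1611341 + (592 + 204)) - 757332 = (-1611341 + 796) - 757332 = -1610545 - 757332 = -2367877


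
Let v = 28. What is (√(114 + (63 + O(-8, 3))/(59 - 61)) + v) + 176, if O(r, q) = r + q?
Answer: 204 + √85 ≈ 213.22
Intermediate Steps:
O(r, q) = q + r
(√(114 + (63 + O(-8, 3))/(59 - 61)) + v) + 176 = (√(114 + (63 + (3 - 8))/(59 - 61)) + 28) + 176 = (√(114 + (63 - 5)/(-2)) + 28) + 176 = (√(114 + 58*(-½)) + 28) + 176 = (√(114 - 29) + 28) + 176 = (√85 + 28) + 176 = (28 + √85) + 176 = 204 + √85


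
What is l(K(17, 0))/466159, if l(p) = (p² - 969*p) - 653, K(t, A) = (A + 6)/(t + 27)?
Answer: -379997/225620956 ≈ -0.0016842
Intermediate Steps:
K(t, A) = (6 + A)/(27 + t)
l(p) = -653 + p² - 969*p
l(K(17, 0))/466159 = (-653 + ((6 + 0)/(27 + 17))² - 969*(6 + 0)/(27 + 17))/466159 = (-653 + (6/44)² - 969*6/44)*(1/466159) = (-653 + ((1/44)*6)² - 969*6/44)*(1/466159) = (-653 + (3/22)² - 969*3/22)*(1/466159) = (-653 + 9/484 - 2907/22)*(1/466159) = -379997/484*1/466159 = -379997/225620956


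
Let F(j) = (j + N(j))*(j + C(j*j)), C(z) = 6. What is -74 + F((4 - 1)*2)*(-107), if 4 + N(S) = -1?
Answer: -1358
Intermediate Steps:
N(S) = -5 (N(S) = -4 - 1 = -5)
F(j) = (-5 + j)*(6 + j) (F(j) = (j - 5)*(j + 6) = (-5 + j)*(6 + j))
-74 + F((4 - 1)*2)*(-107) = -74 + (-30 + (4 - 1)*2 + ((4 - 1)*2)**2)*(-107) = -74 + (-30 + 3*2 + (3*2)**2)*(-107) = -74 + (-30 + 6 + 6**2)*(-107) = -74 + (-30 + 6 + 36)*(-107) = -74 + 12*(-107) = -74 - 1284 = -1358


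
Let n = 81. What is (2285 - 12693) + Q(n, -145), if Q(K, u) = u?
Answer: -10553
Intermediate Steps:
(2285 - 12693) + Q(n, -145) = (2285 - 12693) - 145 = -10408 - 145 = -10553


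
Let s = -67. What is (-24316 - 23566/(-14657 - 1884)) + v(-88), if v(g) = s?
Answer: -403295637/16541 ≈ -24382.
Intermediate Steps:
v(g) = -67
(-24316 - 23566/(-14657 - 1884)) + v(-88) = (-24316 - 23566/(-14657 - 1884)) - 67 = (-24316 - 23566/(-16541)) - 67 = (-24316 - 23566*(-1/16541)) - 67 = (-24316 + 23566/16541) - 67 = -402187390/16541 - 67 = -403295637/16541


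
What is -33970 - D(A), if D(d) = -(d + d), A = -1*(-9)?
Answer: -33952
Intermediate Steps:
A = 9
D(d) = -2*d
-33970 - D(A) = -33970 - (-2)*9 = -33970 - 1*(-18) = -33970 + 18 = -33952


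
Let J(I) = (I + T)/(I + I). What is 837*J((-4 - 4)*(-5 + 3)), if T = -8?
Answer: 837/4 ≈ 209.25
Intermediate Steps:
J(I) = (-8 + I)/(2*I) (J(I) = (I - 8)/(I + I) = (-8 + I)/((2*I)) = (-8 + I)*(1/(2*I)) = (-8 + I)/(2*I))
837*J((-4 - 4)*(-5 + 3)) = 837*((-8 + (-4 - 4)*(-5 + 3))/(2*(((-4 - 4)*(-5 + 3))))) = 837*((-8 - 8*(-2))/(2*((-8*(-2))))) = 837*((½)*(-8 + 16)/16) = 837*((½)*(1/16)*8) = 837*(¼) = 837/4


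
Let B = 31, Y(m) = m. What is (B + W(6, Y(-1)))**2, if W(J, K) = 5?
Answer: 1296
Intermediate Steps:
(B + W(6, Y(-1)))**2 = (31 + 5)**2 = 36**2 = 1296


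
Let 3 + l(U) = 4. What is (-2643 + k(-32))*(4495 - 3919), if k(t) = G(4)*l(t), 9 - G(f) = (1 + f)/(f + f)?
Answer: -1517544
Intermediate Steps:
G(f) = 9 - (1 + f)/(2*f) (G(f) = 9 - (1 + f)/(f + f) = 9 - (1 + f)/(2*f))
l(U) = 1 (l(U) = -3 + 4 = 1)
k(t) = 67/8 (k(t) = ((½)*(-1 + 17*4)/4)*1 = ((½)*(¼)*(-1 + 68))*1 = ((½)*(¼)*67)*1 = (67/8)*1 = 67/8)
(-2643 + k(-32))*(4495 - 3919) = (-2643 + 67/8)*(4495 - 3919) = -21077/8*576 = -1517544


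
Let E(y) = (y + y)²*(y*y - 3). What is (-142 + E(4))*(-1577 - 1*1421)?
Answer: -2068620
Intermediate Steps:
E(y) = 4*y²*(-3 + y²) (E(y) = (2*y)²*(y² - 3) = (4*y²)*(-3 + y²) = 4*y²*(-3 + y²))
(-142 + E(4))*(-1577 - 1*1421) = (-142 + 4*4²*(-3 + 4²))*(-1577 - 1*1421) = (-142 + 4*16*(-3 + 16))*(-1577 - 1421) = (-142 + 4*16*13)*(-2998) = (-142 + 832)*(-2998) = 690*(-2998) = -2068620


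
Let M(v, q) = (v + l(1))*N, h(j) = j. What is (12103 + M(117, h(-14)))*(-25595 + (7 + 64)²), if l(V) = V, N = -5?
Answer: -236638202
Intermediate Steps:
M(v, q) = -5 - 5*v (M(v, q) = (v + 1)*(-5) = (1 + v)*(-5) = -5 - 5*v)
(12103 + M(117, h(-14)))*(-25595 + (7 + 64)²) = (12103 + (-5 - 5*117))*(-25595 + (7 + 64)²) = (12103 + (-5 - 585))*(-25595 + 71²) = (12103 - 590)*(-25595 + 5041) = 11513*(-20554) = -236638202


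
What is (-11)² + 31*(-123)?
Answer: -3692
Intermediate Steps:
(-11)² + 31*(-123) = 121 - 3813 = -3692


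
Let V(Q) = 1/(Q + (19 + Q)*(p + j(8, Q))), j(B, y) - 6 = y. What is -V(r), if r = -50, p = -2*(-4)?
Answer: -1/1066 ≈ -0.00093809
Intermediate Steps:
j(B, y) = 6 + y
p = 8
V(Q) = 1/(Q + (14 + Q)*(19 + Q)) (V(Q) = 1/(Q + (19 + Q)*(8 + (6 + Q))) = 1/(Q + (19 + Q)*(14 + Q)) = 1/(Q + (14 + Q)*(19 + Q)))
-V(r) = -1/(266 + (-50)² + 34*(-50)) = -1/(266 + 2500 - 1700) = -1/1066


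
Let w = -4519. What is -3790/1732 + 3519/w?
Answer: -11610959/3913454 ≈ -2.9669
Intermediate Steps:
-3790/1732 + 3519/w = -3790/1732 + 3519/(-4519) = -3790*1/1732 + 3519*(-1/4519) = -1895/866 - 3519/4519 = -11610959/3913454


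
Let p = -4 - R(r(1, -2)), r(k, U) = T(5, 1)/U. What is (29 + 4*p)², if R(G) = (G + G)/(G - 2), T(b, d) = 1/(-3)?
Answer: 22801/121 ≈ 188.44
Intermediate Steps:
T(b, d) = -⅓
r(k, U) = -1/(3*U)
R(G) = 2*G/(-2 + G) (R(G) = (2*G)/(-2 + G) = 2*G/(-2 + G))
p = -42/11 (p = -4 - 2*(-⅓/(-2))/(-2 - ⅓/(-2)) = -4 - 2*(-⅓*(-½))/(-2 - ⅓*(-½)) = -4 - 2/(6*(-2 + ⅙)) = -4 - 2/(6*(-11/6)) = -4 - 2*(-6)/(6*11) = -4 - 1*(-2/11) = -4 + 2/11 = -42/11 ≈ -3.8182)
(29 + 4*p)² = (29 + 4*(-42/11))² = (29 - 168/11)² = (151/11)² = 22801/121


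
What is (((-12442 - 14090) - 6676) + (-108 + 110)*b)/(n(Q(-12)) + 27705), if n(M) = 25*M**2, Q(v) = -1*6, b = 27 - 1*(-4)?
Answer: -33146/28605 ≈ -1.1587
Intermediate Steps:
b = 31 (b = 27 + 4 = 31)
Q(v) = -6
(((-12442 - 14090) - 6676) + (-108 + 110)*b)/(n(Q(-12)) + 27705) = (((-12442 - 14090) - 6676) + (-108 + 110)*31)/(25*(-6)**2 + 27705) = ((-26532 - 6676) + 2*31)/(25*36 + 27705) = (-33208 + 62)/(900 + 27705) = -33146/28605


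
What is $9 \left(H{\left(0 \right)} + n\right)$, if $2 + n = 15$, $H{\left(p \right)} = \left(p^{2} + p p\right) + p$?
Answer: $117$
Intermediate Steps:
$H{\left(p \right)} = p + 2 p^{2}$ ($H{\left(p \right)} = \left(p^{2} + p^{2}\right) + p = 2 p^{2} + p = p + 2 p^{2}$)
$n = 13$ ($n = -2 + 15 = 13$)
$9 \left(H{\left(0 \right)} + n\right) = 9 \left(0 \left(1 + 2 \cdot 0\right) + 13\right) = 9 \left(0 \left(1 + 0\right) + 13\right) = 9 \left(0 \cdot 1 + 13\right) = 9 \left(0 + 13\right) = 9 \cdot 13 = 117$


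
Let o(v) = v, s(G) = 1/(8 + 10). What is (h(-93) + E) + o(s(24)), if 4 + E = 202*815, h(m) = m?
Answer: 2961595/18 ≈ 1.6453e+5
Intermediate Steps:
s(G) = 1/18
E = 164626 (E = -4 + 202*815 = -4 + 164630 = 164626)
(h(-93) + E) + o(s(24)) = (-93 + 164626) + 1/18 = 164533 + 1/18 = 2961595/18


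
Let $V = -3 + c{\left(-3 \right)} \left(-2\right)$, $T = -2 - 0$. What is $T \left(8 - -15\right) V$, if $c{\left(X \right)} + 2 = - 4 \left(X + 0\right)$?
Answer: $1058$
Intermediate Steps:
$T = -2$ ($T = -2 + 0 = -2$)
$c{\left(X \right)} = -2 - 4 X$ ($c{\left(X \right)} = -2 - 4 \left(X + 0\right) = -2 - 4 X$)
$V = -23$ ($V = -3 + \left(-2 - -12\right) \left(-2\right) = -3 + \left(-2 + 12\right) \left(-2\right) = -3 + 10 \left(-2\right) = -3 - 20 = -23$)
$T \left(8 - -15\right) V = - 2 \left(8 - -15\right) \left(-23\right) = - 2 \left(8 + 15\right) \left(-23\right) = \left(-2\right) 23 \left(-23\right) = \left(-46\right) \left(-23\right) = 1058$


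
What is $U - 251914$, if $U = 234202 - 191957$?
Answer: $-209669$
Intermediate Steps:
$U = 42245$ ($U = 234202 - 191957 = 42245$)
$U - 251914 = 42245 - 251914 = -209669$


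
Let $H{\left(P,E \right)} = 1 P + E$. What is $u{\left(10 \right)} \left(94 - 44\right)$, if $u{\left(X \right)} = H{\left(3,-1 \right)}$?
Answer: $100$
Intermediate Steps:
$H{\left(P,E \right)} = E + P$ ($H{\left(P,E \right)} = P + E = E + P$)
$u{\left(X \right)} = 2$ ($u{\left(X \right)} = -1 + 3 = 2$)
$u{\left(10 \right)} \left(94 - 44\right) = 2 \left(94 - 44\right) = 2 \cdot 50 = 100$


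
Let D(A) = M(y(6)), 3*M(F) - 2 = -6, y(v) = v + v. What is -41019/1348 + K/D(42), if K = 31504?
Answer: -31891563/1348 ≈ -23658.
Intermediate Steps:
y(v) = 2*v
M(F) = -4/3 (M(F) = ⅔ + (⅓)*(-6) = ⅔ - 2 = -4/3)
D(A) = -4/3
-41019/1348 + K/D(42) = -41019/1348 + 31504/(-4/3) = -41019*1/1348 + 31504*(-¾) = -41019/1348 - 23628 = -31891563/1348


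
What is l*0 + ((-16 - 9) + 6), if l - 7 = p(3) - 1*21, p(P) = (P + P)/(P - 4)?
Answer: -19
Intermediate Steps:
p(P) = 2*P/(-4 + P) (p(P) = (2*P)/(-4 + P) = 2*P/(-4 + P))
l = -20 (l = 7 + (2*3/(-4 + 3) - 1*21) = 7 + (2*3/(-1) - 21) = 7 + (2*3*(-1) - 21) = 7 + (-6 - 21) = 7 - 27 = -20)
l*0 + ((-16 - 9) + 6) = -20*0 + ((-16 - 9) + 6) = 0 + (-25 + 6) = 0 - 19 = -19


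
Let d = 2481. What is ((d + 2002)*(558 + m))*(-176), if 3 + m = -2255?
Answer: 1341313600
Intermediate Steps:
m = -2258 (m = -3 - 2255 = -2258)
((d + 2002)*(558 + m))*(-176) = ((2481 + 2002)*(558 - 2258))*(-176) = (4483*(-1700))*(-176) = -7621100*(-176) = 1341313600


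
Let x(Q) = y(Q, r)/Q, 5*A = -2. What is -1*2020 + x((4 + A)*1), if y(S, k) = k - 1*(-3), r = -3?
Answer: -2020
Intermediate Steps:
A = -⅖ (A = (⅕)*(-2) = -⅖ ≈ -0.40000)
y(S, k) = 3 + k (y(S, k) = k + 3 = 3 + k)
x(Q) = 0 (x(Q) = (3 - 3)/Q = 0/Q = 0)
-1*2020 + x((4 + A)*1) = -1*2020 + 0 = -2020 + 0 = -2020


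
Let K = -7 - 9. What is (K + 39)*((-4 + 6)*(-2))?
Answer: -92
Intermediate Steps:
K = -16
(K + 39)*((-4 + 6)*(-2)) = (-16 + 39)*((-4 + 6)*(-2)) = 23*(2*(-2)) = 23*(-4) = -92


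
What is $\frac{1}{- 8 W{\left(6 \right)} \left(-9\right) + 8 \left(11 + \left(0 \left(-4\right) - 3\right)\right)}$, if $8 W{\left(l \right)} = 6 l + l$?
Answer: $\frac{1}{442} \approx 0.0022624$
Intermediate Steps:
$W{\left(l \right)} = \frac{7 l}{8}$ ($W{\left(l \right)} = \frac{6 l + l}{8} = \frac{7 l}{8}$)
$\frac{1}{- 8 W{\left(6 \right)} \left(-9\right) + 8 \left(11 + \left(0 \left(-4\right) - 3\right)\right)} = \frac{1}{- 8 \cdot \frac{7}{8} \cdot 6 \left(-9\right) + 8 \left(11 + \left(0 \left(-4\right) - 3\right)\right)} = \frac{1}{\left(-8\right) \frac{21}{4} \left(-9\right) + 8 \left(11 + \left(0 - 3\right)\right)} = \frac{1}{\left(-42\right) \left(-9\right) + 8 \left(11 - 3\right)} = \frac{1}{378 + 8 \cdot 8} = \frac{1}{378 + 64} = \frac{1}{442}$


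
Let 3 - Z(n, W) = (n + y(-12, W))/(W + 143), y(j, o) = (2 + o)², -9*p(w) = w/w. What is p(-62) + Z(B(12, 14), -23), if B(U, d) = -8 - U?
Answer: -223/360 ≈ -0.61944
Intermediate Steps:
p(w) = -⅑ (p(w) = -w/(9*w) = -⅑*1 = -⅑)
Z(n, W) = 3 - (n + (2 + W)²)/(143 + W) (Z(n, W) = 3 - (n + (2 + W)²)/(W + 143) = 3 - (n + (2 + W)²)/(143 + W))
p(-62) + Z(B(12, 14), -23) = -⅑ + (425 - 1*(-23) - (-8 - 1*12) - 1*(-23)²)/(143 - 23) = -⅑ + (425 + 23 - (-8 - 12) - 1*529)/120 = -⅑ + (425 + 23 - 1*(-20) - 529)/120 = -⅑ + (425 + 23 + 20 - 529)/120 = -⅑ + (1/120)*(-61) = -⅑ - 61/120 = -223/360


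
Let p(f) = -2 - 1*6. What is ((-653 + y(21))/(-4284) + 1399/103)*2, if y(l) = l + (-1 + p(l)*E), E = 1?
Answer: 6059339/220626 ≈ 27.464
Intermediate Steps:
p(f) = -8 (p(f) = -2 - 6 = -8)
y(l) = -9 + l (y(l) = l + (-1 - 8*1) = l + (-1 - 8) = l - 9 = -9 + l)
((-653 + y(21))/(-4284) + 1399/103)*2 = ((-653 + (-9 + 21))/(-4284) + 1399/103)*2 = ((-653 + 12)*(-1/4284) + 1399*(1/103))*2 = (-641*(-1/4284) + 1399/103)*2 = (641/4284 + 1399/103)*2 = (6059339/441252)*2 = 6059339/220626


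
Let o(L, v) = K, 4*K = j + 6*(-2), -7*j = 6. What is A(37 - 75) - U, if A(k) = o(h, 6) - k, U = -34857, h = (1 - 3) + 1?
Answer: 488485/14 ≈ 34892.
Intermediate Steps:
h = -1 (h = -2 + 1 = -1)
j = -6/7 (j = -1/7*6 = -6/7 ≈ -0.85714)
K = -45/14 (K = (-6/7 + 6*(-2))/4 = (-6/7 - 12)/4 = (1/4)*(-90/7) = -45/14 ≈ -3.2143)
o(L, v) = -45/14
A(k) = -45/14 - k
A(37 - 75) - U = (-45/14 - (37 - 75)) - 1*(-34857) = (-45/14 - 1*(-38)) + 34857 = (-45/14 + 38) + 34857 = 487/14 + 34857 = 488485/14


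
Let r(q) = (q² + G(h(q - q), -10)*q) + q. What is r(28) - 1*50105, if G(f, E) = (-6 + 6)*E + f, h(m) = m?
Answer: -49293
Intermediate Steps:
G(f, E) = f (G(f, E) = 0*E + f = 0 + f = f)
r(q) = q + q² (r(q) = (q² + (q - q)*q) + q = (q² + 0*q) + q = (q² + 0) + q = q² + q = q + q²)
r(28) - 1*50105 = 28*(1 + 28) - 1*50105 = 28*29 - 50105 = 812 - 50105 = -49293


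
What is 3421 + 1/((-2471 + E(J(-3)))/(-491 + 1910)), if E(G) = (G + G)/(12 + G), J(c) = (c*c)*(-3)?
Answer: 42197782/12337 ≈ 3420.4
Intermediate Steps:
J(c) = -3*c² (J(c) = c²*(-3) = -3*c²)
E(G) = 2*G/(12 + G) (E(G) = (2*G)/(12 + G) = 2*G/(12 + G))
3421 + 1/((-2471 + E(J(-3)))/(-491 + 1910)) = 3421 + 1/((-2471 + 2*(-3*(-3)²)/(12 - 3*(-3)²))/(-491 + 1910)) = 3421 + 1/((-2471 + 2*(-3*9)/(12 - 3*9))/1419) = 3421 + 1/((-2471 + 2*(-27)/(12 - 27))*(1/1419)) = 3421 + 1/((-2471 + 2*(-27)/(-15))*(1/1419)) = 3421 + 1/((-2471 + 2*(-27)*(-1/15))*(1/1419)) = 3421 + 1/((-2471 + 18/5)*(1/1419)) = 3421 + 1/(-12337/5*1/1419) = 3421 + 1/(-12337/7095) = 3421 - 7095/12337 = 42197782/12337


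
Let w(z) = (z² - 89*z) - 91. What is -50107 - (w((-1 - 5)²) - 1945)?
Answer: -46163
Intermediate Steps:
w(z) = -91 + z² - 89*z
-50107 - (w((-1 - 5)²) - 1945) = -50107 - ((-91 + ((-1 - 5)²)² - 89*(-1 - 5)²) - 1945) = -50107 - ((-91 + ((-6)²)² - 89*(-6)²) - 1945) = -50107 - ((-91 + 36² - 89*36) - 1945) = -50107 - ((-91 + 1296 - 3204) - 1945) = -50107 - (-1999 - 1945) = -50107 - 1*(-3944) = -50107 + 3944 = -46163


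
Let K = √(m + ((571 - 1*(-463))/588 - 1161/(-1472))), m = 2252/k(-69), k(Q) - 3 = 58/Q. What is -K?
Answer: -√346527300978303/575736 ≈ -32.333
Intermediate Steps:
k(Q) = 3 + 58/Q
m = 155388/149 (m = 2252/(3 + 58/(-69)) = 2252/(3 + 58*(-1/69)) = 2252/(3 - 58/69) = 2252/(149/69) = 2252*(69/149) = 155388/149 ≈ 1042.9)
K = √346527300978303/575736 (K = √(155388/149 + ((571 - 1*(-463))/588 - 1161/(-1472))) = √(155388/149 + ((571 + 463)*(1/588) - 1161*(-1/1472))) = √(155388/149 + (1034*(1/588) + 1161/1472)) = √(155388/149 + (517/294 + 1161/1472)) = √(155388/149 + 551179/216384) = √(33705602663/32241216) = √346527300978303/575736 ≈ 32.333)
-K = -√346527300978303/575736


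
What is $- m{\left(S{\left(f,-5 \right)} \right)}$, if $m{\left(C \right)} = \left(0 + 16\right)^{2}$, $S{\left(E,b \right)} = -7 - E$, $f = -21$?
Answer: $-256$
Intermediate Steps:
$m{\left(C \right)} = 256$ ($m{\left(C \right)} = 16^{2} = 256$)
$- m{\left(S{\left(f,-5 \right)} \right)} = \left(-1\right) 256 = -256$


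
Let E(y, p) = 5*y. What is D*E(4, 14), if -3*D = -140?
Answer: 2800/3 ≈ 933.33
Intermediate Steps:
D = 140/3 (D = -⅓*(-140) = 140/3 ≈ 46.667)
D*E(4, 14) = 140*(5*4)/3 = (140/3)*20 = 2800/3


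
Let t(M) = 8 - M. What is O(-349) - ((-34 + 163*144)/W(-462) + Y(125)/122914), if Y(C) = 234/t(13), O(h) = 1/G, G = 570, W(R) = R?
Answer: 829372909/16347562 ≈ 50.734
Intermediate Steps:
O(h) = 1/570
Y(C) = -234/5 (Y(C) = 234/(8 - 1*13) = 234/(8 - 13) = 234/(-5) = 234*(-1/5) = -234/5)
O(-349) - ((-34 + 163*144)/W(-462) + Y(125)/122914) = 1/570 - ((-34 + 163*144)/(-462) - 234/5/122914) = 1/570 - ((-34 + 23472)*(-1/462) - 234/5*1/122914) = 1/570 - (23438*(-1/462) - 117/307285) = 1/570 - (-11719/231 - 117/307285) = 1/570 - 1*(-327372722/6452985) = 1/570 + 327372722/6452985 = 829372909/16347562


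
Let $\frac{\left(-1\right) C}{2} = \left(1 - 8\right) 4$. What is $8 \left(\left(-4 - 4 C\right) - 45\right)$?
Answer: $-2184$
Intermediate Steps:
$C = 56$ ($C = - 2 \left(1 - 8\right) 4 = - 2 \left(\left(-7\right) 4\right) = \left(-2\right) \left(-28\right) = 56$)
$8 \left(\left(-4 - 4 C\right) - 45\right) = 8 \left(\left(-4 - 224\right) - 45\right) = 8 \left(-228 - 45\right) = 8 \left(-273\right) = -2184$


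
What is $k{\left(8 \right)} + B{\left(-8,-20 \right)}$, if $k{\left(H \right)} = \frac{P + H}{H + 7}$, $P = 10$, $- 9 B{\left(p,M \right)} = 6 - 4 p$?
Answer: $- \frac{136}{45} \approx -3.0222$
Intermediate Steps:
$B{\left(p,M \right)} = - \frac{2}{3} + \frac{4 p}{9}$ ($B{\left(p,M \right)} = - \frac{6 - 4 p}{9} = - \frac{2}{3} + \frac{4 p}{9}$)
$k{\left(H \right)} = \frac{10 + H}{7 + H}$ ($k{\left(H \right)} = \frac{10 + H}{H + 7} = \frac{10 + H}{7 + H}$)
$k{\left(8 \right)} + B{\left(-8,-20 \right)} = \frac{10 + 8}{7 + 8} + \left(- \frac{2}{3} + \frac{4}{9} \left(-8\right)\right) = \frac{1}{15} \cdot 18 - \frac{38}{9} = \frac{6}{5} - \frac{38}{9} = - \frac{136}{45}$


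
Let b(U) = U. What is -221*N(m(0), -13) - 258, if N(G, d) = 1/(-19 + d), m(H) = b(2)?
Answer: -8035/32 ≈ -251.09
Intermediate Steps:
m(H) = 2
-221*N(m(0), -13) - 258 = -221/(-19 - 13) - 258 = -221/(-32) - 258 = -221*(-1/32) - 258 = 221/32 - 258 = -8035/32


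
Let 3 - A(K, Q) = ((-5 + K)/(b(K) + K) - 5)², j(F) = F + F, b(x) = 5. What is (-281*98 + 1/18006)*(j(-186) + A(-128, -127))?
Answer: 2883326066312975/272412774 ≈ 1.0584e+7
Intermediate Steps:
j(F) = 2*F
A(K, Q) = 3 - (-5 + (-5 + K)/(5 + K))² (A(K, Q) = 3 - ((-5 + K)/(5 + K) - 5)² = 3 - (-5 + (-5 + K)/(5 + K))²)
(-281*98 + 1/18006)*(j(-186) + A(-128, -127)) = (-281*98 + 1/18006)*(2*(-186) + (3 - 4*(15 + 2*(-128))²/(5 - 128)²)) = (-27538 + 1/18006)*(-372 + (3 - 4*(15 - 256)²/(-123)²)) = -495849227*(-372 + (3 - 4*1/15129*(-241)²))/18006 = -495849227*(-372 + (3 - 4*1/15129*58081))/18006 = -495849227*(-372 + (3 - 232324/15129))/18006 = -495849227*(-372 - 186937/15129)/18006 = -495849227/18006*(-5814925/15129) = 2883326066312975/272412774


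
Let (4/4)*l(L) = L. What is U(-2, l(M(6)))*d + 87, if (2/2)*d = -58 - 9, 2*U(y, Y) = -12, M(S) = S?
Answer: 489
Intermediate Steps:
l(L) = L
U(y, Y) = -6 (U(y, Y) = (1/2)*(-12) = -6)
d = -67 (d = -58 - 9 = -67)
U(-2, l(M(6)))*d + 87 = -6*(-67) + 87 = 402 + 87 = 489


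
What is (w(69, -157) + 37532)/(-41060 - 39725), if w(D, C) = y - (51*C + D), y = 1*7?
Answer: -45477/80785 ≈ -0.56294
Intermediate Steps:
y = 7
w(D, C) = 7 - D - 51*C (w(D, C) = 7 - (51*C + D) = 7 - (D + 51*C) = 7 + (-D - 51*C) = 7 - D - 51*C)
(w(69, -157) + 37532)/(-41060 - 39725) = ((7 - 1*69 - 51*(-157)) + 37532)/(-41060 - 39725) = ((7 - 69 + 8007) + 37532)/(-80785) = (7945 + 37532)*(-1/80785) = 45477*(-1/80785) = -45477/80785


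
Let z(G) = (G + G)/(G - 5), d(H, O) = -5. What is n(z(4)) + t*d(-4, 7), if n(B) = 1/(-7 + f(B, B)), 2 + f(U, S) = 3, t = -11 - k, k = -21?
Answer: -301/6 ≈ -50.167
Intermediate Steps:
t = 10 (t = -11 - 1*(-21) = -11 + 21 = 10)
f(U, S) = 1 (f(U, S) = -2 + 3 = 1)
z(G) = 2*G/(-5 + G) (z(G) = (2*G)/(-5 + G) = 2*G/(-5 + G))
n(B) = -⅙ (n(B) = 1/(-7 + 1) = 1/(-6) = -⅙)
n(z(4)) + t*d(-4, 7) = -⅙ + 10*(-5) = -⅙ - 50 = -301/6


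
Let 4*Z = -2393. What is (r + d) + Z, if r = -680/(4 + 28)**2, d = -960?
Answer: -199541/128 ≈ -1558.9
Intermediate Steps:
Z = -2393/4 (Z = (1/4)*(-2393) = -2393/4 ≈ -598.25)
r = -85/128 (r = -680/(32**2) = -680/1024 = -680*1/1024 = -85/128 ≈ -0.66406)
(r + d) + Z = (-85/128 - 960) - 2393/4 = -122965/128 - 2393/4 = -199541/128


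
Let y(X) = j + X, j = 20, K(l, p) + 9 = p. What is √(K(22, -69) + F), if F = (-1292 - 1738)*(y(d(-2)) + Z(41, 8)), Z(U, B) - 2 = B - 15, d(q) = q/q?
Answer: I*√48558 ≈ 220.36*I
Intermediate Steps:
K(l, p) = -9 + p
d(q) = 1
Z(U, B) = -13 + B (Z(U, B) = 2 + (B - 15) = 2 + (-15 + B) = -13 + B)
y(X) = 20 + X
F = -48480 (F = (-1292 - 1738)*((20 + 1) + (-13 + 8)) = -3030*(21 - 5) = -3030*16 = -48480)
√(K(22, -69) + F) = √((-9 - 69) - 48480) = √(-78 - 48480) = √(-48558) = I*√48558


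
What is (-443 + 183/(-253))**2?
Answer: 12602756644/64009 ≈ 1.9689e+5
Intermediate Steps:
(-443 + 183/(-253))**2 = (-443 + 183*(-1/253))**2 = (-443 - 183/253)**2 = (-112262/253)**2 = 12602756644/64009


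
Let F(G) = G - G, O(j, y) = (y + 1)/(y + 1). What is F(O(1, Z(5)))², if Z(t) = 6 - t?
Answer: 0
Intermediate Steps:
O(j, y) = 1 (O(j, y) = (1 + y)/(1 + y) = 1)
F(G) = 0
F(O(1, Z(5)))² = 0² = 0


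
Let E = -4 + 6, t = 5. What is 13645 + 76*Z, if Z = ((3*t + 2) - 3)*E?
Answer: 15773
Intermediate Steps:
E = 2
Z = 28 (Z = ((3*5 + 2) - 3)*2 = ((15 + 2) - 3)*2 = (17 - 3)*2 = 14*2 = 28)
13645 + 76*Z = 13645 + 76*28 = 13645 + 2128 = 15773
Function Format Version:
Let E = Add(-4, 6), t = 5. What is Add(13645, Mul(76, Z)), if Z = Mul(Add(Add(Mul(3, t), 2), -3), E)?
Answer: 15773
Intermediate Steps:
E = 2
Z = 28 (Z = Mul(Add(Add(Mul(3, 5), 2), -3), 2) = Mul(Add(Add(15, 2), -3), 2) = Mul(Add(17, -3), 2) = Mul(14, 2) = 28)
Add(13645, Mul(76, Z)) = Add(13645, Mul(76, 28)) = Add(13645, 2128) = 15773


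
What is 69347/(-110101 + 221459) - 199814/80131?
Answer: -16694042955/8923227898 ≈ -1.8709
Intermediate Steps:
69347/(-110101 + 221459) - 199814/80131 = 69347/111358 - 199814*1/80131 = 69347*(1/111358) - 199814/80131 = 69347/111358 - 199814/80131 = -16694042955/8923227898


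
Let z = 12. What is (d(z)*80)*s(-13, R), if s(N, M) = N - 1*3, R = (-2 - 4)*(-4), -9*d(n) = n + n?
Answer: 10240/3 ≈ 3413.3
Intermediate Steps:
d(n) = -2*n/9 (d(n) = -(n + n)/9 = -2*n/9)
R = 24 (R = -6*(-4) = 24)
s(N, M) = -3 + N (s(N, M) = N - 3 = -3 + N)
(d(z)*80)*s(-13, R) = (-2/9*12*80)*(-3 - 13) = -8/3*80*(-16) = -640/3*(-16) = 10240/3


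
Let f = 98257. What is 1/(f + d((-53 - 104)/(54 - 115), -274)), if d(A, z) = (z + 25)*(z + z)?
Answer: 1/234709 ≈ 4.2606e-6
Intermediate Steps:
d(A, z) = 2*z*(25 + z) (d(A, z) = (25 + z)*(2*z) = 2*z*(25 + z))
1/(f + d((-53 - 104)/(54 - 115), -274)) = 1/(98257 + 2*(-274)*(25 - 274)) = 1/(98257 + 2*(-274)*(-249)) = 1/(98257 + 136452) = 1/234709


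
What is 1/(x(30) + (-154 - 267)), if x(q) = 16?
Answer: -1/405 ≈ -0.0024691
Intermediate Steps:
1/(x(30) + (-154 - 267)) = 1/(16 + (-154 - 267)) = 1/(16 - 421) = 1/(-405) = -1/405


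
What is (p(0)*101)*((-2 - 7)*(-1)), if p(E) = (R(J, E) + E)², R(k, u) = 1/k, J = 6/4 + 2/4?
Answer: 909/4 ≈ 227.25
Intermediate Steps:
J = 2 (J = 6*(¼) + 2*(¼) = 3/2 + ½ = 2)
p(E) = (½ + E)² (p(E) = (1/2 + E)² = (½ + E)²)
(p(0)*101)*((-2 - 7)*(-1)) = (((1 + 2*0)²/4)*101)*((-2 - 7)*(-1)) = (((1 + 0)²/4)*101)*(-9*(-1)) = (((¼)*1²)*101)*9 = (((¼)*1)*101)*9 = ((¼)*101)*9 = (101/4)*9 = 909/4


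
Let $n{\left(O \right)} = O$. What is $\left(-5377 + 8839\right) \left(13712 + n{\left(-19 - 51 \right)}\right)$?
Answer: $47228604$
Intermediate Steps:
$\left(-5377 + 8839\right) \left(13712 + n{\left(-19 - 51 \right)}\right) = \left(-5377 + 8839\right) \left(13712 - 70\right) = 3462 \left(13712 - 70\right) = 3462 \cdot 13642 = 47228604$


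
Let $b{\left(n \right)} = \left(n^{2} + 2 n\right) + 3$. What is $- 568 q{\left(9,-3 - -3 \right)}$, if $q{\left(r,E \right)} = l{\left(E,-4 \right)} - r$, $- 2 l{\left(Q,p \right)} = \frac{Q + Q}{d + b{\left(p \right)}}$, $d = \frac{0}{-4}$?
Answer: $5112$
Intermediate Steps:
$d = 0$ ($d = 0 \left(- \frac{1}{4}\right) = 0$)
$b{\left(n \right)} = 3 + n^{2} + 2 n$
$l{\left(Q,p \right)} = - \frac{Q}{3 + p^{2} + 2 p}$ ($l{\left(Q,p \right)} = - \frac{\left(Q + Q\right) \frac{1}{0 + \left(3 + p^{2} + 2 p\right)}}{2} = - \frac{2 Q \frac{1}{3 + p^{2} + 2 p}}{2} = - \frac{Q}{3 + p^{2} + 2 p}$)
$q{\left(r,E \right)} = - r - \frac{E}{11}$ ($q{\left(r,E \right)} = - \frac{E}{3 + \left(-4\right)^{2} + 2 \left(-4\right)} - r = - \frac{E}{3 + 16 - 8} - r = - \frac{E}{11} - r = - r - \frac{E}{11}$)
$- 568 q{\left(9,-3 - -3 \right)} = - 568 \left(\left(-1\right) 9 - \frac{-3 - -3}{11}\right) = - 568 \left(-9 - \frac{-3 + 3}{11}\right) = - 568 \left(-9 - 0\right) = - 568 \left(-9 + 0\right) = \left(-568\right) \left(-9\right) = 5112$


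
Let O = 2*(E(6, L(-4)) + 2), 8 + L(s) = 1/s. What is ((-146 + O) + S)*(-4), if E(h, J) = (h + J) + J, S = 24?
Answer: 556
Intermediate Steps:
L(s) = -8 + 1/s
E(h, J) = h + 2*J (E(h, J) = (J + h) + J = h + 2*J)
O = -17 (O = 2*((6 + 2*(-8 + 1/(-4))) + 2) = 2*((6 + 2*(-8 - ¼)) + 2) = 2*((6 + 2*(-33/4)) + 2) = 2*((6 - 33/2) + 2) = 2*(-21/2 + 2) = 2*(-17/2) = -17)
((-146 + O) + S)*(-4) = ((-146 - 17) + 24)*(-4) = (-163 + 24)*(-4) = -139*(-4) = 556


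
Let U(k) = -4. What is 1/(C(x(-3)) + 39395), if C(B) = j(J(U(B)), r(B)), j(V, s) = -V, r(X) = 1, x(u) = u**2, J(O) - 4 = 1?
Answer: 1/39390 ≈ 2.5387e-5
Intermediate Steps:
J(O) = 5 (J(O) = 4 + 1 = 5)
C(B) = -5 (C(B) = -1*5 = -5)
1/(C(x(-3)) + 39395) = 1/(-5 + 39395) = 1/39390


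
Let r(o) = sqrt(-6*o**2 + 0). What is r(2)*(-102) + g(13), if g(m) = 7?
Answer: 7 - 204*I*sqrt(6) ≈ 7.0 - 499.7*I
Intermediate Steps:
r(o) = sqrt(6)*sqrt(-o**2) (r(o) = sqrt(-6*o**2) = sqrt(6)*sqrt(-o**2))
r(2)*(-102) + g(13) = (sqrt(6)*sqrt(-1*2**2))*(-102) + 7 = (sqrt(6)*sqrt(-1*4))*(-102) + 7 = (sqrt(6)*sqrt(-4))*(-102) + 7 = (sqrt(6)*(2*I))*(-102) + 7 = (2*I*sqrt(6))*(-102) + 7 = -204*I*sqrt(6) + 7 = 7 - 204*I*sqrt(6)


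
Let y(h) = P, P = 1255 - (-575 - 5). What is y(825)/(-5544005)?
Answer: -367/1108801 ≈ -0.00033099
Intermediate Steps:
P = 1835 (P = 1255 - 1*(-580) = 1255 + 580 = 1835)
y(h) = 1835
y(825)/(-5544005) = 1835/(-5544005) = 1835*(-1/5544005) = -367/1108801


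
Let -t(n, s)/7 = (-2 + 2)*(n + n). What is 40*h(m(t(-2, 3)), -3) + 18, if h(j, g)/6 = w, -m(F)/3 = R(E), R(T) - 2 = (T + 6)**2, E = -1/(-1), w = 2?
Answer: 498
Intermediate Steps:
E = 1 (E = -1*(-1) = 1)
R(T) = 2 + (6 + T)**2 (R(T) = 2 + (T + 6)**2 = 2 + (6 + T)**2)
t(n, s) = 0 (t(n, s) = -7*(-2 + 2)*(n + n) = -0*2*n = -7*0 = 0)
m(F) = -153 (m(F) = -3*(2 + (6 + 1)**2) = -3*(2 + 7**2) = -3*(2 + 49) = -3*51 = -153)
h(j, g) = 12 (h(j, g) = 6*2 = 12)
40*h(m(t(-2, 3)), -3) + 18 = 40*12 + 18 = 480 + 18 = 498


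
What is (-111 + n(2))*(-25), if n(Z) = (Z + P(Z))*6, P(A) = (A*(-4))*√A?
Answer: 2475 + 1200*√2 ≈ 4172.1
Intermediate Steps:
P(A) = -4*A^(3/2) (P(A) = (-4*A)*√A = -4*A^(3/2))
n(Z) = -24*Z^(3/2) + 6*Z (n(Z) = (Z - 4*Z^(3/2))*6 = -24*Z^(3/2) + 6*Z)
(-111 + n(2))*(-25) = (-111 + (-48*√2 + 6*2))*(-25) = (-111 + (-48*√2 + 12))*(-25) = (-111 + (12 - 48*√2))*(-25) = (-99 - 48*√2)*(-25) = 2475 + 1200*√2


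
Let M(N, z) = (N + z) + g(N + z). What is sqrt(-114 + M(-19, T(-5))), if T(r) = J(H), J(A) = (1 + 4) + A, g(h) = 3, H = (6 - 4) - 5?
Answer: 8*I*sqrt(2) ≈ 11.314*I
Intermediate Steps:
H = -3 (H = 2 - 5 = -3)
J(A) = 5 + A
T(r) = 2 (T(r) = 5 - 3 = 2)
M(N, z) = 3 + N + z (M(N, z) = (N + z) + 3 = 3 + N + z)
sqrt(-114 + M(-19, T(-5))) = sqrt(-114 + (3 - 19 + 2)) = sqrt(-114 - 14) = sqrt(-128) = 8*I*sqrt(2)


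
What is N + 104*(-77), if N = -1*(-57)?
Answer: -7951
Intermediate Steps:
N = 57
N + 104*(-77) = 57 + 104*(-77) = 57 - 8008 = -7951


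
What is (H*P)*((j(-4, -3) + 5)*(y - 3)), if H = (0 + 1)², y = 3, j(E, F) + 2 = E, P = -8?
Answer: 0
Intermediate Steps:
j(E, F) = -2 + E
H = 1 (H = 1² = 1)
(H*P)*((j(-4, -3) + 5)*(y - 3)) = (1*(-8))*(((-2 - 4) + 5)*(3 - 3)) = -8*(-6 + 5)*0 = -(-8)*0 = -8*0 = 0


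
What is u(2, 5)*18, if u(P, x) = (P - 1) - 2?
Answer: -18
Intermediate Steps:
u(P, x) = -3 + P (u(P, x) = (-1 + P) - 2 = -3 + P)
u(2, 5)*18 = (-3 + 2)*18 = -1*18 = -18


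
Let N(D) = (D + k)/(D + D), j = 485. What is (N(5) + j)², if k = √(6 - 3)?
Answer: (4855 + √3)²/100 ≈ 2.3588e+5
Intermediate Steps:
k = √3 ≈ 1.7320
N(D) = (D + √3)/(2*D) (N(D) = (D + √3)/(D + D) = (D + √3)/((2*D)) = (D + √3)*(1/(2*D)) = (D + √3)/(2*D))
(N(5) + j)² = ((½)*(5 + √3)/5 + 485)² = ((½)*(⅕)*(5 + √3) + 485)² = ((½ + √3/10) + 485)² = (971/2 + √3/10)²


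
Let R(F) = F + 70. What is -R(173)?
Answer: -243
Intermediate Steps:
R(F) = 70 + F
-R(173) = -(70 + 173) = -1*243 = -243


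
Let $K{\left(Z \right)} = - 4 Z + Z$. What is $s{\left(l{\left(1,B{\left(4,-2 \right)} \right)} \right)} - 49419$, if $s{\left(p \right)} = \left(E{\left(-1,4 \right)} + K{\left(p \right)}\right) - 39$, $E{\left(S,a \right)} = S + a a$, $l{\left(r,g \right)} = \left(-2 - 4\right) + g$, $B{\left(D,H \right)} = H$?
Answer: $-49419$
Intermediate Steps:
$K{\left(Z \right)} = - 3 Z$
$l{\left(r,g \right)} = -6 + g$
$E{\left(S,a \right)} = S + a^{2}$
$s{\left(p \right)} = -24 - 3 p$ ($s{\left(p \right)} = \left(\left(-1 + 4^{2}\right) - 3 p\right) - 39 = \left(\left(-1 + 16\right) - 3 p\right) - 39 = \left(15 - 3 p\right) - 39 = -24 - 3 p$)
$s{\left(l{\left(1,B{\left(4,-2 \right)} \right)} \right)} - 49419 = \left(-24 - 3 \left(-6 - 2\right)\right) - 49419 = \left(-24 - -24\right) - 49419 = \left(-24 + 24\right) - 49419 = 0 - 49419 = -49419$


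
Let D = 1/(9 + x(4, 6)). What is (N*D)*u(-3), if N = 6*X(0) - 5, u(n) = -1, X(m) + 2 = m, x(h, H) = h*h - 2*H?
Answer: 17/13 ≈ 1.3077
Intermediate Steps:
x(h, H) = h**2 - 2*H
X(m) = -2 + m
D = 1/13 (D = 1/(9 + (4**2 - 2*6)) = 1/(9 + (16 - 12)) = 1/(9 + 4) = 1/13 ≈ 0.076923)
N = -17 (N = 6*(-2 + 0) - 5 = 6*(-2) - 5 = -12 - 5 = -17)
(N*D)*u(-3) = -17*1/13*(-1) = -17/13*(-1) = 17/13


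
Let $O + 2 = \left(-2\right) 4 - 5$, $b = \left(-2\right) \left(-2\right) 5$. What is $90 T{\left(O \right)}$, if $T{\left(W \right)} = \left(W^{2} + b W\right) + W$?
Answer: $-8100$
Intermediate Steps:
$b = 20$ ($b = 4 \cdot 5 = 20$)
$O = -15$ ($O = -2 - 13 = -15$)
$T{\left(W \right)} = W^{2} + 21 W$ ($T{\left(W \right)} = \left(W^{2} + 20 W\right) + W = W^{2} + 21 W$)
$90 T{\left(O \right)} = 90 \left(- 15 \left(21 - 15\right)\right) = 90 \left(\left(-15\right) 6\right) = 90 \left(-90\right) = -8100$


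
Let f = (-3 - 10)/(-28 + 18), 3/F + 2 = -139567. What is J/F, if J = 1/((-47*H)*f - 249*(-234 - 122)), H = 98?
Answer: -232615/413281 ≈ -0.56285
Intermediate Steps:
F = -1/46523 (F = 3/(-2 - 139567) = 3/(-139569) = 3*(-1/139569) = -1/46523 ≈ -2.1495e-5)
f = 13/10 (f = -13/(-10) = -13*(-⅒) = 13/10 ≈ 1.3000)
J = 5/413281 (J = 1/(-47*98*(13/10) - 249*(-234 - 122)) = 1/(-4606*13/10 - 249*(-356)) = 1/(-29939/5 + 88644) = 1/(413281/5) = 5/413281 ≈ 1.2098e-5)
J/F = 5/(413281*(-1/46523)) = (5/413281)*(-46523) = -232615/413281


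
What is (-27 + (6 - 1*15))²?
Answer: 1296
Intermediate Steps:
(-27 + (6 - 1*15))² = (-27 + (6 - 15))² = (-27 - 9)² = (-36)² = 1296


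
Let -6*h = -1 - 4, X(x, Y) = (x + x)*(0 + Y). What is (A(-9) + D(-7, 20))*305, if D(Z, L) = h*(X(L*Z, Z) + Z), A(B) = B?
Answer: 987285/2 ≈ 4.9364e+5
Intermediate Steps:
X(x, Y) = 2*Y*x (X(x, Y) = (2*x)*Y = 2*Y*x)
h = ⅚ (h = -(-1 - 4)/6 = -⅙*(-5) = ⅚ ≈ 0.83333)
D(Z, L) = 5*Z/6 + 5*L*Z²/3 (D(Z, L) = 5*(2*Z*(L*Z) + Z)/6 = 5*(2*L*Z² + Z)/6 = 5*(Z + 2*L*Z²)/6 = 5*Z/6 + 5*L*Z²/3)
(A(-9) + D(-7, 20))*305 = (-9 + (⅚)*(-7)*(1 + 2*20*(-7)))*305 = (-9 + (⅚)*(-7)*(1 - 280))*305 = (-9 + (⅚)*(-7)*(-279))*305 = (-9 + 3255/2)*305 = (3237/2)*305 = 987285/2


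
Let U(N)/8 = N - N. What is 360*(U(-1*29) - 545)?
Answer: -196200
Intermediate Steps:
U(N) = 0 (U(N) = 8*(N - N) = 8*0 = 0)
360*(U(-1*29) - 545) = 360*(0 - 545) = 360*(-545) = -196200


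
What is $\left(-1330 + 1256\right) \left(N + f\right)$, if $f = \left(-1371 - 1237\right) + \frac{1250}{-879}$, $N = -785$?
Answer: $\frac{220793578}{879} \approx 2.5119 \cdot 10^{5}$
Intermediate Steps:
$f = - \frac{2293682}{879}$ ($f = -2608 + 1250 \left(- \frac{1}{879}\right) = -2608 - \frac{1250}{879} = - \frac{2293682}{879} \approx -2609.4$)
$\left(-1330 + 1256\right) \left(N + f\right) = \left(-1330 + 1256\right) \left(-785 - \frac{2293682}{879}\right) = \left(-74\right) \left(- \frac{2983697}{879}\right) = \frac{220793578}{879}$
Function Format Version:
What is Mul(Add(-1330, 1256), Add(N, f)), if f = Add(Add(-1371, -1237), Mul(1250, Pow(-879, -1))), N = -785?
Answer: Rational(220793578, 879) ≈ 2.5119e+5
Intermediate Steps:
f = Rational(-2293682, 879) (f = Add(-2608, Mul(1250, Rational(-1, 879))) = Add(-2608, Rational(-1250, 879)) = Rational(-2293682, 879) ≈ -2609.4)
Mul(Add(-1330, 1256), Add(N, f)) = Mul(Add(-1330, 1256), Add(-785, Rational(-2293682, 879))) = Mul(-74, Rational(-2983697, 879)) = Rational(220793578, 879)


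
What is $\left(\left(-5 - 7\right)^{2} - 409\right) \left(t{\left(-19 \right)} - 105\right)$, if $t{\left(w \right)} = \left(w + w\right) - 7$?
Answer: $39750$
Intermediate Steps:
$t{\left(w \right)} = -7 + 2 w$ ($t{\left(w \right)} = 2 w - 7 = -7 + 2 w$)
$\left(\left(-5 - 7\right)^{2} - 409\right) \left(t{\left(-19 \right)} - 105\right) = \left(\left(-5 - 7\right)^{2} - 409\right) \left(\left(-7 + 2 \left(-19\right)\right) - 105\right) = \left(\left(-12\right)^{2} - 409\right) \left(\left(-7 - 38\right) - 105\right) = \left(144 - 409\right) \left(-45 - 105\right) = \left(-265\right) \left(-150\right) = 39750$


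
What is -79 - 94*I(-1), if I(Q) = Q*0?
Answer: -79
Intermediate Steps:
I(Q) = 0
-79 - 94*I(-1) = -79 - 94*0 = -79 + 0 = -79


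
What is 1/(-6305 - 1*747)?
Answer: -1/7052 ≈ -0.00014180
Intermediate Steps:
1/(-6305 - 1*747) = 1/(-6305 - 747) = 1/(-7052) = -1/7052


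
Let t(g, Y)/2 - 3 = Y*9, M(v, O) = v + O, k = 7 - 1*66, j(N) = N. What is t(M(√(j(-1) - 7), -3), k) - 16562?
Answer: -17618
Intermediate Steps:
k = -59 (k = 7 - 66 = -59)
M(v, O) = O + v
t(g, Y) = 6 + 18*Y (t(g, Y) = 6 + 2*(Y*9) = 6 + 2*(9*Y) = 6 + 18*Y)
t(M(√(j(-1) - 7), -3), k) - 16562 = (6 + 18*(-59)) - 16562 = (6 - 1062) - 16562 = -1056 - 16562 = -17618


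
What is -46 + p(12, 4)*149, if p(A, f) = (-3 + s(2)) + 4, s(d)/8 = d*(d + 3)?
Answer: 12023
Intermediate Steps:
s(d) = 8*d*(3 + d) (s(d) = 8*(d*(d + 3)) = 8*(d*(3 + d)) = 8*d*(3 + d))
p(A, f) = 81 (p(A, f) = (-3 + 8*2*(3 + 2)) + 4 = (-3 + 8*2*5) + 4 = (-3 + 80) + 4 = 77 + 4 = 81)
-46 + p(12, 4)*149 = -46 + 81*149 = -46 + 12069 = 12023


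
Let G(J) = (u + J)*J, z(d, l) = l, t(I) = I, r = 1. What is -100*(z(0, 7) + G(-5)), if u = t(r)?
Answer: -2700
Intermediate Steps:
u = 1
G(J) = J*(1 + J) (G(J) = (1 + J)*J = J*(1 + J))
-100*(z(0, 7) + G(-5)) = -100*(7 - 5*(1 - 5)) = -100*(7 - 5*(-4)) = -100*(7 + 20) = -100*27 = -2700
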